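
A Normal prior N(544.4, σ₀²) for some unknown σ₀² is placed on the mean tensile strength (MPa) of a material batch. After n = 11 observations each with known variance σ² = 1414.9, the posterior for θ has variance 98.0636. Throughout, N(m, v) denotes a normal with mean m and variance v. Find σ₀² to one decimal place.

For the Normal–Normal model with known σ², precisions add: τ_n = τ₀ + n/σ².
So 1/σ₀² = 1/98.0636 − 11/1414.9 = 0.010197 − 0.007774 = 0.002423.
Hence σ₀² = 1/0.002423 ≈ 412.7.

σ₀² = 412.7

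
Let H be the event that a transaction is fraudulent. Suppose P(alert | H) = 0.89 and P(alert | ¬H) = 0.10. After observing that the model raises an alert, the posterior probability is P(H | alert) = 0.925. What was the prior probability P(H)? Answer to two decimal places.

Bayes' rule in odds form gives O(H|E) = O(H)·[P(E|H)/P(E|¬H)], hence O(H) = O(H|E)/LR.
Posterior odds = 0.925/(1−0.925) = 12.3333. LR = 0.89/0.10 = 8.9000.
Prior odds = 12.3333/8.9000 = 1.3858, so P(H) = 1.3858/(1+1.3858) ≈ 0.58.

P(H) = 0.58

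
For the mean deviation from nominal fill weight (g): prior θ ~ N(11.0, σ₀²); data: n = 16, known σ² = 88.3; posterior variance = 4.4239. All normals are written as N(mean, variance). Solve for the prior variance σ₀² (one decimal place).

σ₀² = 22.3

For the Normal–Normal model with known σ², precisions add: τ_n = τ₀ + n/σ².
So 1/σ₀² = 1/4.4239 − 16/88.3 = 0.226045 − 0.181200 = 0.044845.
Hence σ₀² = 1/0.044845 ≈ 22.3.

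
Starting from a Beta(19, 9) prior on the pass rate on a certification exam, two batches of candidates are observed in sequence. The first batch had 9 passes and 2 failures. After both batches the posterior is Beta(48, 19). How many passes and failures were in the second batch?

Because Beta–binomial updating is additive in the counts, the combined data contributed (α_post−α_prior, β_post−β_prior) successes and failures.
Total across both batches: 48−19=29 passes, 19−9=10 failures.
Subtract the first batch: 29−9=20 passes and 10−2=8 failures.

20 passes and 8 failures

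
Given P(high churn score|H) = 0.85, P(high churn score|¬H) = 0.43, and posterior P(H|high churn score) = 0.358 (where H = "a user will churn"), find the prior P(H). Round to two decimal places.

In odds form, posterior odds = prior odds × likelihood ratio, so prior odds = posterior odds ÷ LR.
Posterior odds = 0.358/(1−0.358) = 0.5576. LR = 0.85/0.43 = 1.9767.
Prior odds = 0.5576/1.9767 = 0.2821, so P(H) = 0.2821/(1+0.2821) ≈ 0.22.

P(H) = 0.22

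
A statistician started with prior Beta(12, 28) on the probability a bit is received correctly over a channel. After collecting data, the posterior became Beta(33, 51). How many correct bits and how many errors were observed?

Under Beta–binomial conjugacy the posterior parameters are (α+s, β+f).
So s = 33 − 12 = 21 and f = 51 − 28 = 23.

21 correct bits and 23 errors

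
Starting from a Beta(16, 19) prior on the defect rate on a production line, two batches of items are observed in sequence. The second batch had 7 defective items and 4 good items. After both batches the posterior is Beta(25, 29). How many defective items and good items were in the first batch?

2 defective items and 6 good items

Because Beta–binomial updating is additive in the counts, the combined data contributed (α_post−α_prior, β_post−β_prior) successes and failures.
Total across both batches: 25−16=9 defective items, 29−19=10 good items.
Subtract the second batch: 9−7=2 defective items and 10−4=6 good items.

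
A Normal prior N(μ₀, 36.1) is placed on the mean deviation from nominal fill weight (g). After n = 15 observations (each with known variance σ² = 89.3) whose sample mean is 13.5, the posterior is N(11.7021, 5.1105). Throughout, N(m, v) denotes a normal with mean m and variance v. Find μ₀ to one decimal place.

With known observation variance, the Normal–Normal posterior has precision τ_n = τ₀ + n/σ² and mean μ_n = (τ₀μ₀ + (n/σ²)x̄)/τ_n.
Here τ₀ = 1/36.1 = 0.027701 and τ_data = 15/89.3 = 0.167973, so τ_n = 0.195674.
Rearranging for μ₀: μ₀ = (μ_n·τ_n − τ_data·x̄)/τ₀ = (11.7021·0.195674 − 0.167973·13.5) / 0.027701 = 0.022161/0.027701 ≈ 0.8.

μ₀ = 0.8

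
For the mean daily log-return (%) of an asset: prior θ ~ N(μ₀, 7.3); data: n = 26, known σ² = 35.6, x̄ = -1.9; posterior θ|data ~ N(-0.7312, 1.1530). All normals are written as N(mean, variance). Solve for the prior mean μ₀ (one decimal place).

μ₀ = 5.5

The posterior mean is a precision-weighted average: μ_n = (τ₀μ₀ + τ_data·x̄)/(τ₀+τ_data), with τ₀=1/σ₀² and τ_data=n/σ².
Here τ₀ = 1/7.3 = 0.136986 and τ_data = 26/35.6 = 0.730337, so τ_n = 0.867323.
Rearranging for μ₀: μ₀ = (μ_n·τ_n − τ_data·x̄)/τ₀ = (-0.7312·0.867323 − 0.730337·-1.9) / 0.136986 = 0.753454/0.136986 ≈ 5.5.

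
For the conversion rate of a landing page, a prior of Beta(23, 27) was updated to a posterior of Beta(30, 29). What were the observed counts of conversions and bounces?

7 conversions and 2 bounces

A Beta(α, β) prior with s successes and f failures in binomial data gives a Beta(α+s, β+f) posterior.
Match parameters: s=30−23=7, f=29−27=2.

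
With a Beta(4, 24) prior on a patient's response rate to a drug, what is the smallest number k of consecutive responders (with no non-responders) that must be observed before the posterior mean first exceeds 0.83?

k = 114

After k responders and 0 non-responders the posterior is Beta(4+k, 24), with mean (4+k)/(4+24+k).
Set (4+k)/(28+k) > 0.83 and solve: k > (0.83·28 − 4)/(1 − 0.83) = 113.176.
The smallest integer exceeding 113.176 is 114.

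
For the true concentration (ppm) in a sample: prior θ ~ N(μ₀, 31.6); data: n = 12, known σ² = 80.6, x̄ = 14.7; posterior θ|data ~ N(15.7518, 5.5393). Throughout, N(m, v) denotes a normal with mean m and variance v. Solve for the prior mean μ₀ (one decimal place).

With known observation variance, the Normal–Normal posterior has precision τ_n = τ₀ + n/σ² and mean μ_n = (τ₀μ₀ + (n/σ²)x̄)/τ_n.
Here τ₀ = 1/31.6 = 0.031646 and τ_data = 12/80.6 = 0.148883, so τ_n = 0.180529.
Rearranging for μ₀: μ₀ = (μ_n·τ_n − τ_data·x̄)/τ₀ = (15.7518·0.180529 − 0.148883·14.7) / 0.031646 = 0.655077/0.031646 ≈ 20.7.

μ₀ = 20.7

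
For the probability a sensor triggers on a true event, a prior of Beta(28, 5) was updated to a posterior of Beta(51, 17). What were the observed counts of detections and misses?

Beta is conjugate to the binomial likelihood: posterior = Beta(a+s, b+f).
Match parameters: s=51−28=23, f=17−5=12.

23 detections and 12 misses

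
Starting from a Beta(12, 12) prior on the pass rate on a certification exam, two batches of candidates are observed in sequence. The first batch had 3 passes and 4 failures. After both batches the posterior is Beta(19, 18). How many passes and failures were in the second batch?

4 passes and 2 failures

Sequential conjugate updates are equivalent to a single update on the pooled data, so total successes = posterior α − prior α and total failures = posterior β − prior β.
Total across both batches: 19−12=7 passes, 18−12=6 failures.
Subtract the first batch: 7−3=4 passes and 6−4=2 failures.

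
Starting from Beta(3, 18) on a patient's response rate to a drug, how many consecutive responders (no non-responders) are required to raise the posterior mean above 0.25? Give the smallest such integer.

k = 4

After k responders and 0 non-responders the posterior is Beta(3+k, 18), with mean (3+k)/(3+18+k).
Set (3+k)/(21+k) > 0.25 and solve: k > (0.25·21 − 3)/(1 − 0.25) = 3.000.
The smallest integer exceeding 3.000 is 4, and checking k=4: (7)/(25) = 0.2800 > 0.25.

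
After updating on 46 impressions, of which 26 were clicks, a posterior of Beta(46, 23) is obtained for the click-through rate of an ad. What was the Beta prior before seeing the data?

A Beta(a, b) prior with s successes and f failures in binomial data gives a Beta(a+s, b+f) posterior.
Subtract the data counts: 46−26=20, 23−20=3.

Beta(20, 3)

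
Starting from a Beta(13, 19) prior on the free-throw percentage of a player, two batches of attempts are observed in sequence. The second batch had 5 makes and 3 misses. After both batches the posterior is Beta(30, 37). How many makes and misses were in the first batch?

Sequential conjugate updates are equivalent to a single update on the pooled data, so total successes = posterior α − prior α and total failures = posterior β − prior β.
Total across both batches: 30−13=17 makes, 37−19=18 misses.
Subtract the second batch: 17−5=12 makes and 18−3=15 misses.

12 makes and 15 misses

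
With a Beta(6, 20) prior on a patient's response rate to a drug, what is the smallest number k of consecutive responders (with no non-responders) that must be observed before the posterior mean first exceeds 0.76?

k = 58

After k responders and 0 non-responders the posterior is Beta(6+k, 20), with mean (6+k)/(6+20+k).
Set (6+k)/(26+k) > 0.76 and solve: k > (0.76·26 − 6)/(1 − 0.76) = 57.333.
The smallest integer exceeding 57.333 is 58, and checking k=58: (64)/(84) = 0.7619 > 0.76.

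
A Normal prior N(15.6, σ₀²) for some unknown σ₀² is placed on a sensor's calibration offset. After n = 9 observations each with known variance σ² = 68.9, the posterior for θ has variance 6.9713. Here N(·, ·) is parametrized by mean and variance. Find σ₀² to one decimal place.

σ₀² = 78.0

For the Normal–Normal model with known σ², precisions add: τ_n = τ₀ + n/σ².
So 1/σ₀² = 1/6.9713 − 9/68.9 = 0.143445 − 0.130624 = 0.012821.
Hence σ₀² = 1/0.012821 ≈ 78.0.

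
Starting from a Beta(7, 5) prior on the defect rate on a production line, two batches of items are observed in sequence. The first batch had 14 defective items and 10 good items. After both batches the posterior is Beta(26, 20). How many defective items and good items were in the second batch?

5 defective items and 5 good items

Because Beta–binomial updating is additive in the counts, the combined data contributed (α_post−α_prior, β_post−β_prior) successes and failures.
Total across both batches: 26−7=19 defective items, 20−5=15 good items.
Subtract the first batch: 19−14=5 defective items and 15−10=5 good items.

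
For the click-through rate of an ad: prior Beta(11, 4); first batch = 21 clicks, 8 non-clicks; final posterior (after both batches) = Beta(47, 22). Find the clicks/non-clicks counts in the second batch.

Sequential conjugate updates are equivalent to a single update on the pooled data, so total successes = posterior α − prior α and total failures = posterior β − prior β.
Total across both batches: 47−11=36 clicks, 22−4=18 non-clicks.
Subtract the first batch: 36−21=15 clicks and 18−8=10 non-clicks.

15 clicks and 10 non-clicks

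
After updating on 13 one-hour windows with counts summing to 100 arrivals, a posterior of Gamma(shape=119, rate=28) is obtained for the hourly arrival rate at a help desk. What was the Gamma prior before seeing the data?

A Gamma(α, β) prior (rate parametrization) on a Poisson rate with n observations summing to S gives posterior Gamma(α+S, β+n).
So α = 119 − 100 = 19 and β = 28 − 13 = 15.

Gamma(shape=19, rate=15)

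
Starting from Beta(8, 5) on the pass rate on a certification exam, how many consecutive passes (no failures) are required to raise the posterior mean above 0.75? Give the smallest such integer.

After k passes and 0 failures the posterior is Beta(8+k, 5), with mean (8+k)/(8+5+k).
Set (8+k)/(13+k) > 0.75 and solve: k > (0.75·13 − 8)/(1 − 0.75) = 7.000.
The smallest integer exceeding 7.000 is 8, and checking k=8: (16)/(21) = 0.7619 > 0.75.

k = 8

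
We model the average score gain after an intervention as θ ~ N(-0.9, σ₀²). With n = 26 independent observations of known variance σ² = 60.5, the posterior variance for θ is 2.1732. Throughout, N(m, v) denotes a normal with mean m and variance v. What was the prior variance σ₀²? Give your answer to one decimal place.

σ₀² = 32.9

Posterior precision equals prior precision plus data precision: 1/σ_n² = 1/σ₀² + n/σ².
So 1/σ₀² = 1/2.1732 − 26/60.5 = 0.460151 − 0.429752 = 0.030399.
Hence σ₀² = 1/0.030399 ≈ 32.9.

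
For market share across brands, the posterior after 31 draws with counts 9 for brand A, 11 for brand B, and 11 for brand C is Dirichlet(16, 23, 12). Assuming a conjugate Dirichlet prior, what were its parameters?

For a Dirichlet(α) prior with multinomial counts c, the posterior is Dirichlet(α + c) componentwise.
Subtract each count from the matching posterior parameter: 16−9=7, 23−11=12, 12−11=1.

Dirichlet(7, 12, 1)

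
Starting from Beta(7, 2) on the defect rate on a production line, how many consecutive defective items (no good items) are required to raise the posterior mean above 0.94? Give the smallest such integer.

After k defective items and 0 good items the posterior is Beta(7+k, 2), with mean (7+k)/(7+2+k).
Set (7+k)/(9+k) > 0.94 and solve: k > (0.94·9 − 7)/(1 − 0.94) = 24.333.
The smallest integer exceeding 24.333 is 25, and checking k=25: (32)/(34) = 0.9412 > 0.94.

k = 25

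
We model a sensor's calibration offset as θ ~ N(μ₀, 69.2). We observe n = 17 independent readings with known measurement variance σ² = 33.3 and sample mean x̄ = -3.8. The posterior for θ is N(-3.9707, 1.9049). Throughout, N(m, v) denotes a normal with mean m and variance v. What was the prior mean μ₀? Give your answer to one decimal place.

μ₀ = -10.0

With known observation variance, the Normal–Normal posterior has precision τ_n = τ₀ + n/σ² and mean μ_n = (τ₀μ₀ + (n/σ²)x̄)/τ_n.
Here τ₀ = 1/69.2 = 0.014451 and τ_data = 17/33.3 = 0.510511, so τ_n = 0.524962.
Rearranging for μ₀: μ₀ = (μ_n·τ_n − τ_data·x̄)/τ₀ = (-3.9707·0.524962 − 0.510511·-3.8) / 0.014451 = -0.144525/0.014451 ≈ -10.0.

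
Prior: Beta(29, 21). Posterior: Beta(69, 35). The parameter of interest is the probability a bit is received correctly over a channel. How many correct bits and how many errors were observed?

A Beta(a, b) prior with s successes and f failures in binomial data gives a Beta(a+s, b+f) posterior.
Match parameters: s=69−29=40, f=35−21=14.

40 correct bits and 14 errors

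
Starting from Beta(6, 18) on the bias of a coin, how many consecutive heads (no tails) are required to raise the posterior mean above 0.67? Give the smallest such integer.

After k heads and 0 tails the posterior is Beta(6+k, 18), with mean (6+k)/(6+18+k).
Set (6+k)/(24+k) > 0.67 and solve: k > (0.67·24 − 6)/(1 − 0.67) = 30.545.
The smallest integer exceeding 30.545 is 31, and checking k=31: (37)/(55) = 0.6727 > 0.67.

k = 31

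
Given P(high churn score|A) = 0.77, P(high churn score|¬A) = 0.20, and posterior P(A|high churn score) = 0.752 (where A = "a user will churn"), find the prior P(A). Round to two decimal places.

Bayes' rule in odds form gives O(A|E) = O(A)·[P(E|A)/P(E|¬A)], hence O(A) = O(A|E)/LR.
Posterior odds = 0.752/(1−0.752) = 3.0323. LR = 0.77/0.20 = 3.8500.
Prior odds = 3.0323/3.8500 = 0.7876, so P(A) = 0.7876/(1+0.7876) ≈ 0.44.

P(A) = 0.44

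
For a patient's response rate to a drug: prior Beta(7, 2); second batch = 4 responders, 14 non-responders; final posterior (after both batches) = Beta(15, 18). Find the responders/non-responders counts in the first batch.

4 responders and 2 non-responders

Because Beta–binomial updating is additive in the counts, the combined data contributed (α_post−α_prior, β_post−β_prior) successes and failures.
Total across both batches: 15−7=8 responders, 18−2=16 non-responders.
Subtract the second batch: 8−4=4 responders and 16−14=2 non-responders.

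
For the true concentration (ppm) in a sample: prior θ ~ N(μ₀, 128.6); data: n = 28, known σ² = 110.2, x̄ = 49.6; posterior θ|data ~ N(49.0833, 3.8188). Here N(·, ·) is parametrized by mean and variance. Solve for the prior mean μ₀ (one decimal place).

The posterior mean is a precision-weighted average: μ_n = (τ₀μ₀ + τ_data·x̄)/(τ₀+τ_data), with τ₀=1/σ₀² and τ_data=n/σ².
Here τ₀ = 1/128.6 = 0.007776 and τ_data = 28/110.2 = 0.254083, so τ_n = 0.261859.
Rearranging for μ₀: μ₀ = (μ_n·τ_n − τ_data·x̄)/τ₀ = (49.0833·0.261859 − 0.254083·49.6) / 0.007776 = 0.250387/0.007776 ≈ 32.2.

μ₀ = 32.2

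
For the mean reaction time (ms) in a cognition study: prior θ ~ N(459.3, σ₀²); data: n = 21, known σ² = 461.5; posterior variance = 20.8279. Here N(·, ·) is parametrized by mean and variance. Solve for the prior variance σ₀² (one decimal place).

σ₀² = 398.6

For the Normal–Normal model with known σ², precisions add: τ_n = τ₀ + n/σ².
So 1/σ₀² = 1/20.8279 − 21/461.5 = 0.048013 − 0.045504 = 0.002509.
Hence σ₀² = 1/0.002509 ≈ 398.6.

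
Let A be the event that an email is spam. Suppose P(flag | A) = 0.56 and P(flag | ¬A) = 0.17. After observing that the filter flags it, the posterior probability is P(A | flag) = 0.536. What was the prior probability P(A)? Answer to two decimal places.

P(A) = 0.26

Bayes' rule in odds form gives O(A|E) = O(A)·[P(E|A)/P(E|¬A)], hence O(A) = O(A|E)/LR.
Posterior odds = 0.536/(1−0.536) = 1.1552. LR = 0.56/0.17 = 3.2941.
Prior odds = 1.1552/3.2941 = 0.3507, so P(A) = 0.3507/(1+0.3507) ≈ 0.26.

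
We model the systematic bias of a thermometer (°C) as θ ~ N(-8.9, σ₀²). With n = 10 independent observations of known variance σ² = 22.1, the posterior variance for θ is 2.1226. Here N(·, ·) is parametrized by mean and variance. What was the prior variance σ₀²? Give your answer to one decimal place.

For the Normal–Normal model with known σ², precisions add: τ_n = τ₀ + n/σ².
So 1/σ₀² = 1/2.1226 − 10/22.1 = 0.471120 − 0.452489 = 0.018631.
Hence σ₀² = 1/0.018631 ≈ 53.7.

σ₀² = 53.7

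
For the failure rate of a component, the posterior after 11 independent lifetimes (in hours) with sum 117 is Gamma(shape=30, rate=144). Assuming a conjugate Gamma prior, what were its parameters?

Gamma–exponential conjugacy: posterior shape = α + n, posterior rate = β + Σtᵢ.
So α = 30 − 11 = 19 and β = 144 − 117 = 27.

Gamma(shape=19, rate=27)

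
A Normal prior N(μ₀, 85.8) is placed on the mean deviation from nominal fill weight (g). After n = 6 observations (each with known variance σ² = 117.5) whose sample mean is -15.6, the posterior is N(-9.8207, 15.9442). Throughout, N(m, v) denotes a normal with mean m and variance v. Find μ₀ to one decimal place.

The posterior mean is a precision-weighted average: μ_n = (τ₀μ₀ + τ_data·x̄)/(τ₀+τ_data), with τ₀=1/σ₀² and τ_data=n/σ².
Here τ₀ = 1/85.8 = 0.011655 and τ_data = 6/117.5 = 0.051064, so τ_n = 0.062719.
Rearranging for μ₀: μ₀ = (μ_n·τ_n − τ_data·x̄)/τ₀ = (-9.8207·0.062719 − 0.051064·-15.6) / 0.011655 = 0.180654/0.011655 ≈ 15.5.

μ₀ = 15.5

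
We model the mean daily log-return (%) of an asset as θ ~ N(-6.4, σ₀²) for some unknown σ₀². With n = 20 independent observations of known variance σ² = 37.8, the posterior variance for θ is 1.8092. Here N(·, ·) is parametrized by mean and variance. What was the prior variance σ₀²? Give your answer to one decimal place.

Posterior precision equals prior precision plus data precision: 1/σ_n² = 1/σ₀² + n/σ².
So 1/σ₀² = 1/1.8092 − 20/37.8 = 0.552730 − 0.529101 = 0.023629.
Hence σ₀² = 1/0.023629 ≈ 42.3.

σ₀² = 42.3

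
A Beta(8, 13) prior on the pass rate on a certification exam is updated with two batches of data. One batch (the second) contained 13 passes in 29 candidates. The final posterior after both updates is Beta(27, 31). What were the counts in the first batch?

6 passes and 2 failures

Sequential conjugate updates are equivalent to a single update on the pooled data, so total successes = posterior α − prior α and total failures = posterior β − prior β.
Total across both batches: 27−8=19 passes, 31−13=18 failures.
Subtract the second batch: 19−13=6 passes and 18−16=2 failures.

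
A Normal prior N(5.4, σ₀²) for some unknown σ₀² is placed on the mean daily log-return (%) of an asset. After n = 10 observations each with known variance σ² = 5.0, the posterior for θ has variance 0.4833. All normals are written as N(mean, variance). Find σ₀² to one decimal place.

Posterior precision equals prior precision plus data precision: 1/σ_n² = 1/σ₀² + n/σ².
So 1/σ₀² = 1/0.4833 − 10/5.0 = 2.069108 − 2.000000 = 0.069108.
Hence σ₀² = 1/0.069108 ≈ 14.5.

σ₀² = 14.5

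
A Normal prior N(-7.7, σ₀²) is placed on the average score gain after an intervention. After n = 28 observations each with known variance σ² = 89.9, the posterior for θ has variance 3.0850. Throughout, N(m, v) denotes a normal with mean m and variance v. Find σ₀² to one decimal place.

Posterior precision equals prior precision plus data precision: 1/σ_n² = 1/σ₀² + n/σ².
So 1/σ₀² = 1/3.0850 − 28/89.9 = 0.324149 − 0.311457 = 0.012692.
Hence σ₀² = 1/0.012692 ≈ 78.8.

σ₀² = 78.8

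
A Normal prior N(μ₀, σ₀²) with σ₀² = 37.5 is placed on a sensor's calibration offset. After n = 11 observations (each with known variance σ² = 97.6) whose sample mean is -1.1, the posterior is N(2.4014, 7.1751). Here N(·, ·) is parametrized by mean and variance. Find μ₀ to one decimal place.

With known observation variance, the Normal–Normal posterior has precision τ_n = τ₀ + n/σ² and mean μ_n = (τ₀μ₀ + (n/σ²)x̄)/τ_n.
Here τ₀ = 1/37.5 = 0.026667 and τ_data = 11/97.6 = 0.112705, so τ_n = 0.139372.
Rearranging for μ₀: μ₀ = (μ_n·τ_n − τ_data·x̄)/τ₀ = (2.4014·0.139372 − 0.112705·-1.1) / 0.026667 = 0.458663/0.026667 ≈ 17.2.

μ₀ = 17.2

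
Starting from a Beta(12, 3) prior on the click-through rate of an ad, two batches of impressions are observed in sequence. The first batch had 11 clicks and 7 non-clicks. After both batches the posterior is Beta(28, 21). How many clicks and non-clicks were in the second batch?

5 clicks and 11 non-clicks

Because Beta–binomial updating is additive in the counts, the combined data contributed (α_post−α_prior, β_post−β_prior) successes and failures.
Total across both batches: 28−12=16 clicks, 21−3=18 non-clicks.
Subtract the first batch: 16−11=5 clicks and 18−7=11 non-clicks.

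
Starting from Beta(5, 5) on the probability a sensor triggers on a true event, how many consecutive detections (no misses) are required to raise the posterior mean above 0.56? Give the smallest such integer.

After k detections and 0 misses the posterior is Beta(5+k, 5), with mean (5+k)/(5+5+k).
Set (5+k)/(10+k) > 0.56 and solve: k > (0.56·10 − 5)/(1 − 0.56) = 1.364.
The smallest integer exceeding 1.364 is 2.

k = 2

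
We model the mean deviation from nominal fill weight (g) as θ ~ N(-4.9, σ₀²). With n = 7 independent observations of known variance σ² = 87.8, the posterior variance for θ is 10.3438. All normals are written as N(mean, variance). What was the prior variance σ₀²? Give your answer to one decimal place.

σ₀² = 59.0

For the Normal–Normal model with known σ², precisions add: τ_n = τ₀ + n/σ².
So 1/σ₀² = 1/10.3438 − 7/87.8 = 0.096676 − 0.079727 = 0.016949.
Hence σ₀² = 1/0.016949 ≈ 59.0.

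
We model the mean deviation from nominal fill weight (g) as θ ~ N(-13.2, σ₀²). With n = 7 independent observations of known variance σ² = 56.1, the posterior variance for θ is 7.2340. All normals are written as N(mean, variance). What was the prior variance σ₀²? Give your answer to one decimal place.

For the Normal–Normal model with known σ², precisions add: τ_n = τ₀ + n/σ².
So 1/σ₀² = 1/7.2340 − 7/56.1 = 0.138236 − 0.124777 = 0.013459.
Hence σ₀² = 1/0.013459 ≈ 74.3.

σ₀² = 74.3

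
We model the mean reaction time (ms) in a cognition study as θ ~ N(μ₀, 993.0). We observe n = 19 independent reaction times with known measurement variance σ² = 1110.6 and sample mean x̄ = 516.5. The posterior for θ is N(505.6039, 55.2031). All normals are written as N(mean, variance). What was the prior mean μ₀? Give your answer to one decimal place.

With known observation variance, the Normal–Normal posterior has precision τ_n = τ₀ + n/σ² and mean μ_n = (τ₀μ₀ + (n/σ²)x̄)/τ_n.
Here τ₀ = 1/993.0 = 0.001007 and τ_data = 19/1110.6 = 0.017108, so τ_n = 0.018115.
Rearranging for μ₀: μ₀ = (μ_n·τ_n − τ_data·x̄)/τ₀ = (505.6039·0.018115 − 0.017108·516.5) / 0.001007 = 0.322733/0.001007 ≈ 320.5.

μ₀ = 320.5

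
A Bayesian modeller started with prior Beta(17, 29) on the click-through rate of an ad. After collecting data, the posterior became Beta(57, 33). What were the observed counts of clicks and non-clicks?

40 clicks and 4 non-clicks

Under Beta–binomial conjugacy the posterior parameters are (a+s, b+f).
So s = 57 − 17 = 40 and f = 33 − 29 = 4.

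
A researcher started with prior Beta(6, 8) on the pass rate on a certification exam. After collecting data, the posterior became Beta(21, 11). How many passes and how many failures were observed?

Beta is conjugate to the binomial likelihood: posterior = Beta(a+s, b+f).
So s = 21 − 6 = 15 and f = 11 − 8 = 3.

15 passes and 3 failures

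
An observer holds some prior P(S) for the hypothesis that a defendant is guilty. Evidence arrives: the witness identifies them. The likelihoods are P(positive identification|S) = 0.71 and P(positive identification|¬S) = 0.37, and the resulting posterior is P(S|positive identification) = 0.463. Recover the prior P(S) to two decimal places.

P(S) = 0.31

In odds form, posterior odds = prior odds × likelihood ratio, so prior odds = posterior odds ÷ LR.
Posterior odds = 0.463/(1−0.463) = 0.8622. LR = 0.71/0.37 = 1.9189.
Prior odds = 0.8622/1.9189 = 0.4493, so P(S) = 0.4493/(1+0.4493) ≈ 0.31.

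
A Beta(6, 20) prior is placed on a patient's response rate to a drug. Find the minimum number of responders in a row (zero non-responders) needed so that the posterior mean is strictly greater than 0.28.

k = 2

After k responders and 0 non-responders the posterior is Beta(6+k, 20), with mean (6+k)/(6+20+k).
Set (6+k)/(26+k) > 0.28 and solve: k > (0.28·26 − 6)/(1 − 0.28) = 1.778.
The smallest integer exceeding 1.778 is 2, and checking k=2: (8)/(28) = 0.2857 > 0.28.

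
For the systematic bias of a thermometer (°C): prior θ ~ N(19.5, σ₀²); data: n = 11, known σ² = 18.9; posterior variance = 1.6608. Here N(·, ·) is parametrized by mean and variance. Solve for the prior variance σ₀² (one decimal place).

σ₀² = 49.7

For the Normal–Normal model with known σ², precisions add: τ_n = τ₀ + n/σ².
So 1/σ₀² = 1/1.6608 − 11/18.9 = 0.602119 − 0.582011 = 0.020108.
Hence σ₀² = 1/0.020108 ≈ 49.7.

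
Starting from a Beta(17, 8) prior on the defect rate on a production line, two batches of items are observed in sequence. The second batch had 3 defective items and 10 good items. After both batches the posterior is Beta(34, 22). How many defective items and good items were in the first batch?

14 defective items and 4 good items

Sequential conjugate updates are equivalent to a single update on the pooled data, so total successes = posterior α − prior α and total failures = posterior β − prior β.
Total across both batches: 34−17=17 defective items, 22−8=14 good items.
Subtract the second batch: 17−3=14 defective items and 14−10=4 good items.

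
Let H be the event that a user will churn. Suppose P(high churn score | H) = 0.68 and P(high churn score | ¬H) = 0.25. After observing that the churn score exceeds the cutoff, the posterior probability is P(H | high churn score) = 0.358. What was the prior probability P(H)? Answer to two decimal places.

In odds form, posterior odds = prior odds × likelihood ratio, so prior odds = posterior odds ÷ LR.
Posterior odds = 0.358/(1−0.358) = 0.5576. LR = 0.68/0.25 = 2.7200.
Prior odds = 0.5576/2.7200 = 0.2050, so P(H) = 0.2050/(1+0.2050) ≈ 0.17.

P(H) = 0.17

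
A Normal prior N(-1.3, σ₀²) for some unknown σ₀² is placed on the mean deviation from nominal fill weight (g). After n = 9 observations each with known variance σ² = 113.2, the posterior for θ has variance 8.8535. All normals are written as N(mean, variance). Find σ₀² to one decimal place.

σ₀² = 29.9

Posterior precision equals prior precision plus data precision: 1/σ_n² = 1/σ₀² + n/σ².
So 1/σ₀² = 1/8.8535 − 9/113.2 = 0.112950 − 0.079505 = 0.033445.
Hence σ₀² = 1/0.033445 ≈ 29.9.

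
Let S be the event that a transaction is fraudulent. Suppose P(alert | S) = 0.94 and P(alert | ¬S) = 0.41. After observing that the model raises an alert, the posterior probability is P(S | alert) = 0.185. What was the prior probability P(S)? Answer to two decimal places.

P(S) = 0.09

Bayes' rule in odds form gives O(S|E) = O(S)·[P(E|S)/P(E|¬S)], hence O(S) = O(S|E)/LR.
Posterior odds = 0.185/(1−0.185) = 0.2270. LR = 0.94/0.41 = 2.2927.
Prior odds = 0.2270/2.2927 = 0.0990, so P(S) = 0.0990/(1+0.0990) ≈ 0.09.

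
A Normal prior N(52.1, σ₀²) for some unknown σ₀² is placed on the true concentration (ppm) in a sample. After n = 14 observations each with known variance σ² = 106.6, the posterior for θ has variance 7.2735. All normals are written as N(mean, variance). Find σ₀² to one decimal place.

For the Normal–Normal model with known σ², precisions add: τ_n = τ₀ + n/σ².
So 1/σ₀² = 1/7.2735 − 14/106.6 = 0.137485 − 0.131332 = 0.006153.
Hence σ₀² = 1/0.006153 ≈ 162.5.

σ₀² = 162.5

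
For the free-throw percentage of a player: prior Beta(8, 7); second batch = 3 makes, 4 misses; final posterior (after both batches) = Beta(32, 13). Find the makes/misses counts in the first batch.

Because Beta–binomial updating is additive in the counts, the combined data contributed (α_post−α_prior, β_post−β_prior) successes and failures.
Total across both batches: 32−8=24 makes, 13−7=6 misses.
Subtract the second batch: 24−3=21 makes and 6−4=2 misses.

21 makes and 2 misses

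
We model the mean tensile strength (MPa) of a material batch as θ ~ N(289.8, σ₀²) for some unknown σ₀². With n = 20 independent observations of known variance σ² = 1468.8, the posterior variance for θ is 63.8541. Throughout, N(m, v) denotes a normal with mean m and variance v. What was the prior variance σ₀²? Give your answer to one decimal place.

Posterior precision equals prior precision plus data precision: 1/σ_n² = 1/σ₀² + n/σ².
So 1/σ₀² = 1/63.8541 − 20/1468.8 = 0.015661 − 0.013617 = 0.002044.
Hence σ₀² = 1/0.002044 ≈ 489.2.

σ₀² = 489.2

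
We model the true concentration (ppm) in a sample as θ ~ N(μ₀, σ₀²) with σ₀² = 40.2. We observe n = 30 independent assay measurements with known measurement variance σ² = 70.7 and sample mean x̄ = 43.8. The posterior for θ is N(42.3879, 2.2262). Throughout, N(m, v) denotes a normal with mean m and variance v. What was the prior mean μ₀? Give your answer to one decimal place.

The posterior mean is a precision-weighted average: μ_n = (τ₀μ₀ + τ_data·x̄)/(τ₀+τ_data), with τ₀=1/σ₀² and τ_data=n/σ².
Here τ₀ = 1/40.2 = 0.024876 and τ_data = 30/70.7 = 0.424328, so τ_n = 0.449204.
Rearranging for μ₀: μ₀ = (μ_n·τ_n − τ_data·x̄)/τ₀ = (42.3879·0.449204 − 0.424328·43.8) / 0.024876 = 0.455248/0.024876 ≈ 18.3.

μ₀ = 18.3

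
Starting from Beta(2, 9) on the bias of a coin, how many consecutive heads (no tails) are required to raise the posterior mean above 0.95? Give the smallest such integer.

After k heads and 0 tails the posterior is Beta(2+k, 9), with mean (2+k)/(2+9+k).
Set (2+k)/(11+k) > 0.95 and solve: k > (0.95·11 − 2)/(1 − 0.95) = 169.000.
The smallest integer exceeding 169.000 is 170, and checking k=170: (172)/(181) = 0.9503 > 0.95.

k = 170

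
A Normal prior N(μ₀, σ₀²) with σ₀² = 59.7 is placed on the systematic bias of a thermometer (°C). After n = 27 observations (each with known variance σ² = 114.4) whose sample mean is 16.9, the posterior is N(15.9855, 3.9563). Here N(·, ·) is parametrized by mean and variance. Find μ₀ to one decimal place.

μ₀ = 3.1

The posterior mean is a precision-weighted average: μ_n = (τ₀μ₀ + τ_data·x̄)/(τ₀+τ_data), with τ₀=1/σ₀² and τ_data=n/σ².
Here τ₀ = 1/59.7 = 0.016750 and τ_data = 27/114.4 = 0.236014, so τ_n = 0.252764.
Rearranging for μ₀: μ₀ = (μ_n·τ_n − τ_data·x̄)/τ₀ = (15.9855·0.252764 − 0.236014·16.9) / 0.016750 = 0.051922/0.016750 ≈ 3.1.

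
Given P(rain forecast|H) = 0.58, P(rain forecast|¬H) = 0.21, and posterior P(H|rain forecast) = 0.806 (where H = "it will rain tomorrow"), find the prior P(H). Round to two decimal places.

P(H) = 0.60

Bayes' rule in odds form gives O(H|E) = O(H)·[P(E|H)/P(E|¬H)], hence O(H) = O(H|E)/LR.
Posterior odds = 0.806/(1−0.806) = 4.1546. LR = 0.58/0.21 = 2.7619.
Prior odds = 4.1546/2.7619 = 1.5043, so P(H) = 1.5043/(1+1.5043) ≈ 0.60.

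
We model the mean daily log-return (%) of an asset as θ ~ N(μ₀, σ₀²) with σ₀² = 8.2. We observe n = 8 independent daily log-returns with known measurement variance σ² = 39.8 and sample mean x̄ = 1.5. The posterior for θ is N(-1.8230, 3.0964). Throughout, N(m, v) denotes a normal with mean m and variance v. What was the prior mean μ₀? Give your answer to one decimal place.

With known observation variance, the Normal–Normal posterior has precision τ_n = τ₀ + n/σ² and mean μ_n = (τ₀μ₀ + (n/σ²)x̄)/τ_n.
Here τ₀ = 1/8.2 = 0.121951 and τ_data = 8/39.8 = 0.201005, so τ_n = 0.322956.
Rearranging for μ₀: μ₀ = (μ_n·τ_n − τ_data·x̄)/τ₀ = (-1.8230·0.322956 − 0.201005·1.5) / 0.121951 = -0.890256/0.121951 ≈ -7.3.

μ₀ = -7.3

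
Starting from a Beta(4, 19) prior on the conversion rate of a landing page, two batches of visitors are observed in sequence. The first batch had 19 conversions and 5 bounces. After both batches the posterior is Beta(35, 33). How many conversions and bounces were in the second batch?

Because Beta–binomial updating is additive in the counts, the combined data contributed (α_post−α_prior, β_post−β_prior) successes and failures.
Total across both batches: 35−4=31 conversions, 33−19=14 bounces.
Subtract the first batch: 31−19=12 conversions and 14−5=9 bounces.

12 conversions and 9 bounces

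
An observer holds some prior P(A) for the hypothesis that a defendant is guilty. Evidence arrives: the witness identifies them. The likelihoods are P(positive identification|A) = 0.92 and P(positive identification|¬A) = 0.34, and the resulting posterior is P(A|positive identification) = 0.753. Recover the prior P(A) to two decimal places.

P(A) = 0.53

In odds form, posterior odds = prior odds × likelihood ratio, so prior odds = posterior odds ÷ LR.
Posterior odds = 0.753/(1−0.753) = 3.0486. LR = 0.92/0.34 = 2.7059.
Prior odds = 3.0486/2.7059 = 1.1266, so P(A) = 1.1266/(1+1.1266) ≈ 0.53.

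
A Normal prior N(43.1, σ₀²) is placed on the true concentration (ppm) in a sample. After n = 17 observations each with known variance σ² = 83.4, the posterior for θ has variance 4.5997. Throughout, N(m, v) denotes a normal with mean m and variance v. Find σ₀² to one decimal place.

Posterior precision equals prior precision plus data precision: 1/σ_n² = 1/σ₀² + n/σ².
So 1/σ₀² = 1/4.5997 − 17/83.4 = 0.217405 − 0.203837 = 0.013568.
Hence σ₀² = 1/0.013568 ≈ 73.7.

σ₀² = 73.7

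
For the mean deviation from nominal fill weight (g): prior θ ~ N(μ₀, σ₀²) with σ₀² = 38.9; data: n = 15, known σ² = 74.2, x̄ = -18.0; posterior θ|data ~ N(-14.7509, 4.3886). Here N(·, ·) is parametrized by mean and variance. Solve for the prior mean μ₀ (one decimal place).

μ₀ = 10.8

With known observation variance, the Normal–Normal posterior has precision τ_n = τ₀ + n/σ² and mean μ_n = (τ₀μ₀ + (n/σ²)x̄)/τ_n.
Here τ₀ = 1/38.9 = 0.025707 and τ_data = 15/74.2 = 0.202156, so τ_n = 0.227863.
Rearranging for μ₀: μ₀ = (μ_n·τ_n − τ_data·x̄)/τ₀ = (-14.7509·0.227863 − 0.202156·-18.0) / 0.025707 = 0.277624/0.025707 ≈ 10.8.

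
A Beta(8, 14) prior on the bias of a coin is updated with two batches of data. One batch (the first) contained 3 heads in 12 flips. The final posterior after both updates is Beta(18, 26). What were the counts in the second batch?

7 heads and 3 tails

Sequential conjugate updates are equivalent to a single update on the pooled data, so total successes = posterior α − prior α and total failures = posterior β − prior β.
Total across both batches: 18−8=10 heads, 26−14=12 tails.
Subtract the first batch: 10−3=7 heads and 12−9=3 tails.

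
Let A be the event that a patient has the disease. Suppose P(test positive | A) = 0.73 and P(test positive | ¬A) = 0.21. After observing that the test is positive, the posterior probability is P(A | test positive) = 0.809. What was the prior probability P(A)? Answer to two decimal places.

Bayes' rule in odds form gives O(A|E) = O(A)·[P(E|A)/P(E|¬A)], hence O(A) = O(A|E)/LR.
Posterior odds = 0.809/(1−0.809) = 4.2356. LR = 0.73/0.21 = 3.4762.
Prior odds = 4.2356/3.4762 = 1.2185, so P(A) = 1.2185/(1+1.2185) ≈ 0.55.

P(A) = 0.55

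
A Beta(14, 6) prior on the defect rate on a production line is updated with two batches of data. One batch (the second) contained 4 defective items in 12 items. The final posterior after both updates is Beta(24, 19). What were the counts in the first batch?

6 defective items and 5 good items

Because Beta–binomial updating is additive in the counts, the combined data contributed (α_post−α_prior, β_post−β_prior) successes and failures.
Total across both batches: 24−14=10 defective items, 19−6=13 good items.
Subtract the second batch: 10−4=6 defective items and 13−8=5 good items.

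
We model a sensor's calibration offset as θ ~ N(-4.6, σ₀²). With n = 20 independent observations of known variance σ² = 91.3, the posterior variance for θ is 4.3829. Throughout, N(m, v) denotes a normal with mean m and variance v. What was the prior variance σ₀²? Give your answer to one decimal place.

σ₀² = 109.9

For the Normal–Normal model with known σ², precisions add: τ_n = τ₀ + n/σ².
So 1/σ₀² = 1/4.3829 − 20/91.3 = 0.228159 − 0.219058 = 0.009101.
Hence σ₀² = 1/0.009101 ≈ 109.9.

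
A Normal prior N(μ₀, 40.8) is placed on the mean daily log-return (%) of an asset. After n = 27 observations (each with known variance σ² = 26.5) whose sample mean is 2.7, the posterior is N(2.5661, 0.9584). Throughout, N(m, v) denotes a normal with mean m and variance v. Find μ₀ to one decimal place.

The posterior mean is a precision-weighted average: μ_n = (τ₀μ₀ + τ_data·x̄)/(τ₀+τ_data), with τ₀=1/σ₀² and τ_data=n/σ².
Here τ₀ = 1/40.8 = 0.024510 and τ_data = 27/26.5 = 1.018868, so τ_n = 1.043378.
Rearranging for μ₀: μ₀ = (μ_n·τ_n − τ_data·x̄)/τ₀ = (2.5661·1.043378 − 1.018868·2.7) / 0.024510 = -0.073531/0.024510 ≈ -3.0.

μ₀ = -3.0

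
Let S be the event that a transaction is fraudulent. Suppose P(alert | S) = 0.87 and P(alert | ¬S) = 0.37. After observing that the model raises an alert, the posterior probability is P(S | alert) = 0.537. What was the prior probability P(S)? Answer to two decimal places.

P(S) = 0.33

In odds form, posterior odds = prior odds × likelihood ratio, so prior odds = posterior odds ÷ LR.
Posterior odds = 0.537/(1−0.537) = 1.1598. LR = 0.87/0.37 = 2.3514.
Prior odds = 1.1598/2.3514 = 0.4932, so P(S) = 0.4932/(1+0.4932) ≈ 0.33.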